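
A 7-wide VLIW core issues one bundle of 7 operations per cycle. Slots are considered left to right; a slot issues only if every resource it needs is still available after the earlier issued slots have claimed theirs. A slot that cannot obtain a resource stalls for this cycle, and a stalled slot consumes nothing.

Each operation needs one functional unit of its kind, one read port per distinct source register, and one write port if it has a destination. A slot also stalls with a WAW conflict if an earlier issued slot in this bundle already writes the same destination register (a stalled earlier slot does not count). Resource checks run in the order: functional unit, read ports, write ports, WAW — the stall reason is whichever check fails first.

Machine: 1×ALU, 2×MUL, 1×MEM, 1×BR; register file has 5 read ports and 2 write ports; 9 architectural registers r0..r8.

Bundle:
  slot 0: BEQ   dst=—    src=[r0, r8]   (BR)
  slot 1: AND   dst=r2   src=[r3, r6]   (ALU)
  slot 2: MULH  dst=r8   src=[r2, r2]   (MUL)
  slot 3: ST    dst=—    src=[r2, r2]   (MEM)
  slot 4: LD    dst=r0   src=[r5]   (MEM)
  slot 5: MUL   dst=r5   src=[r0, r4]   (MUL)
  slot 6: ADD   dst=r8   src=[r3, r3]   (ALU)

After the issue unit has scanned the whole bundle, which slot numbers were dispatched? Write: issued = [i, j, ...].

(0) want 1×BR +2rd +0wr — yes → AL1|MU2|ME1|BR0|rd3|wr2
(1) want 1×ALU +2rd +1wr — yes → AL0|MU2|ME1|BR0|rd1|wr1
(2) want 1×MUL +1rd +1wr — yes → AL0|MU1|ME1|BR0|rd0|wr0
(3) want 1×MEM +1rd +0wr — RD_PORT → AL0|MU1|ME1|BR0|rd0|wr0
(4) want 1×MEM +1rd +1wr — RD_PORT → AL0|MU1|ME1|BR0|rd0|wr0
(5) want 1×MUL +2rd +1wr — RD_PORT → AL0|MU1|ME1|BR0|rd0|wr0
(6) want 1×ALU +1rd +1wr — FU → AL0|MU1|ME1|BR0|rd0|wr0

issued = [0, 1, 2]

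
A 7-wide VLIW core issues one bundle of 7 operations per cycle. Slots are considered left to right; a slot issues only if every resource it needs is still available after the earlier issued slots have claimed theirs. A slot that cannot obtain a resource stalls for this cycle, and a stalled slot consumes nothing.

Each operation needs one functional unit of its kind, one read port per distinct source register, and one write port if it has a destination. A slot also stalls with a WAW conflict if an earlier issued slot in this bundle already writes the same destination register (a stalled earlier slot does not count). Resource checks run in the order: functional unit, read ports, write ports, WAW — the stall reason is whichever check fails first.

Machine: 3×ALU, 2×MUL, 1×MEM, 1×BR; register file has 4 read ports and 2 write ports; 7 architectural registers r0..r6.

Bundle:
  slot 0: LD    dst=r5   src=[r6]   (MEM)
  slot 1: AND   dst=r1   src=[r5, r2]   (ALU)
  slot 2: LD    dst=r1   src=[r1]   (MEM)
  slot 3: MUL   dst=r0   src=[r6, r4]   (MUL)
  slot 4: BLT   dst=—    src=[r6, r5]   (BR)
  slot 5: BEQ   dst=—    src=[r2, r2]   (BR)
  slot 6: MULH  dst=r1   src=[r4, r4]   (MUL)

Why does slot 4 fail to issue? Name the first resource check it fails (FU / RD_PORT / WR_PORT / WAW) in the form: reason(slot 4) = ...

reason(slot 4) = RD_PORT

[0] MEM needs rd=1 wr=1: ok; after: ALU=3 MUL=2 MEM=0 BR=1, R=3, W=1
[1] ALU needs rd=2 wr=1: ok; after: ALU=2 MUL=2 MEM=0 BR=1, R=1, W=0
[2] MEM needs rd=1 wr=1: FU; after: ALU=2 MUL=2 MEM=0 BR=1, R=1, W=0
[3] MUL needs rd=2 wr=1: RD_PORT; after: ALU=2 MUL=2 MEM=0 BR=1, R=1, W=0
[4] BR needs rd=2 wr=0: RD_PORT; after: ALU=2 MUL=2 MEM=0 BR=1, R=1, W=0
[5] BR needs rd=1 wr=0: ok; after: ALU=2 MUL=2 MEM=0 BR=0, R=0, W=0
[6] MUL needs rd=1 wr=1: RD_PORT; after: ALU=2 MUL=2 MEM=0 BR=0, R=0, W=0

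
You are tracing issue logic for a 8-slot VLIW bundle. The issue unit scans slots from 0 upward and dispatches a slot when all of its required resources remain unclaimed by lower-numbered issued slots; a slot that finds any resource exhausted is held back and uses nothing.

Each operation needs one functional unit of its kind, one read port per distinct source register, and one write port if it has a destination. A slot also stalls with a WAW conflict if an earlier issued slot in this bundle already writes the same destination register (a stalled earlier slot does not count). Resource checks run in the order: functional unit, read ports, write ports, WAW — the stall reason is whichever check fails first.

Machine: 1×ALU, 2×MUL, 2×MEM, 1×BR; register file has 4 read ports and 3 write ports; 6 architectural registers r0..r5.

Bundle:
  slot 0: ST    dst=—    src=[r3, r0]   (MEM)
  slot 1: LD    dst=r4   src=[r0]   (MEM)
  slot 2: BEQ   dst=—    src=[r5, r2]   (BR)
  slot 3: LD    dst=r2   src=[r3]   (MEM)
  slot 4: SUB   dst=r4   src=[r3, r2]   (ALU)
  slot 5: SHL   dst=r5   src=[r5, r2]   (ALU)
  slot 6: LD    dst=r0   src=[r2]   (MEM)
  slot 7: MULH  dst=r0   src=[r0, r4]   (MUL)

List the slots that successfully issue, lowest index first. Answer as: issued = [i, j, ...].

[0] MEM needs rd=2 wr=0: ok; after: ALU=1 MUL=2 MEM=1 BR=1, R=2, W=3
[1] MEM needs rd=1 wr=1: ok; after: ALU=1 MUL=2 MEM=0 BR=1, R=1, W=2
[2] BR needs rd=2 wr=0: RD_PORT; after: ALU=1 MUL=2 MEM=0 BR=1, R=1, W=2
[3] MEM needs rd=1 wr=1: FU; after: ALU=1 MUL=2 MEM=0 BR=1, R=1, W=2
[4] ALU needs rd=2 wr=1: RD_PORT; after: ALU=1 MUL=2 MEM=0 BR=1, R=1, W=2
[5] ALU needs rd=2 wr=1: RD_PORT; after: ALU=1 MUL=2 MEM=0 BR=1, R=1, W=2
[6] MEM needs rd=1 wr=1: FU; after: ALU=1 MUL=2 MEM=0 BR=1, R=1, W=2
[7] MUL needs rd=2 wr=1: RD_PORT; after: ALU=1 MUL=2 MEM=0 BR=1, R=1, W=2

issued = [0, 1]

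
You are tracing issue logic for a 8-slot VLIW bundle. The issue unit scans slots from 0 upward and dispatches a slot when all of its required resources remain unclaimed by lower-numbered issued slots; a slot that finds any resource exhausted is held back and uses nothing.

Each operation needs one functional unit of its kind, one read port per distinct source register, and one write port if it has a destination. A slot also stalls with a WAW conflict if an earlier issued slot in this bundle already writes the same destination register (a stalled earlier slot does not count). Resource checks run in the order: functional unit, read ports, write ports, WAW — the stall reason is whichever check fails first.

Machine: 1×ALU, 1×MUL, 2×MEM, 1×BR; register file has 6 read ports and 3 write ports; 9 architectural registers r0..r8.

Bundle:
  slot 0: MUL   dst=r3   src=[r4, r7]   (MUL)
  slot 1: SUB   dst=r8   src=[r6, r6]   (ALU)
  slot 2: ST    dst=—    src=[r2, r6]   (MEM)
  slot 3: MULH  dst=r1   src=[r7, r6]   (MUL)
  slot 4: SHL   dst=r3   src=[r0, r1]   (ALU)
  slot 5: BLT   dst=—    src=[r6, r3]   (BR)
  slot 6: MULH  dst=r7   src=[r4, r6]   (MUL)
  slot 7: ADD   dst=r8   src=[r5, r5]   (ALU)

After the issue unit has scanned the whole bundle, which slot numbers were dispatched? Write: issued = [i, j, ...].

[0] MUL needs rd=2 wr=1: ok; after: ALU=1 MUL=0 MEM=2 BR=1, R=4, W=2
[1] ALU needs rd=1 wr=1: ok; after: ALU=0 MUL=0 MEM=2 BR=1, R=3, W=1
[2] MEM needs rd=2 wr=0: ok; after: ALU=0 MUL=0 MEM=1 BR=1, R=1, W=1
[3] MUL needs rd=2 wr=1: FU; after: ALU=0 MUL=0 MEM=1 BR=1, R=1, W=1
[4] ALU needs rd=2 wr=1: FU; after: ALU=0 MUL=0 MEM=1 BR=1, R=1, W=1
[5] BR needs rd=2 wr=0: RD_PORT; after: ALU=0 MUL=0 MEM=1 BR=1, R=1, W=1
[6] MUL needs rd=2 wr=1: FU; after: ALU=0 MUL=0 MEM=1 BR=1, R=1, W=1
[7] ALU needs rd=1 wr=1: FU; after: ALU=0 MUL=0 MEM=1 BR=1, R=1, W=1

issued = [0, 1, 2]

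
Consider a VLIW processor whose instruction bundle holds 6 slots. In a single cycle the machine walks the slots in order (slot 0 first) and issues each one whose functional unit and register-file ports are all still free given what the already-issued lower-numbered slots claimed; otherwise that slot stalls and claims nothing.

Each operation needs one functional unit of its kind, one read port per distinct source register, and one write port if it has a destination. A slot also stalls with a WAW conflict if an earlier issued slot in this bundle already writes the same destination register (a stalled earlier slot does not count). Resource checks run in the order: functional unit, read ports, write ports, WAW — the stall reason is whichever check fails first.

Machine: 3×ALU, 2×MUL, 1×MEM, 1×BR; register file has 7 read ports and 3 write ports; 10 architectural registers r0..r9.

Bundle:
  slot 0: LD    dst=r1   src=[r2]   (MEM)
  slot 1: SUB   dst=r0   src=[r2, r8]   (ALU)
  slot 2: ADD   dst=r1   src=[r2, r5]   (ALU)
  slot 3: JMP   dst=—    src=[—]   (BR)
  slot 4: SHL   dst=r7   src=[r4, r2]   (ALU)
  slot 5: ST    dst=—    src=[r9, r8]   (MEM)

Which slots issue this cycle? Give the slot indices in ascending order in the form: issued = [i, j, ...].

issued = [0, 1, 3, 4]

(0) want 1×MEM +1rd +1wr — yes → AL3|MU2|ME0|BR1|rd6|wr2
(1) want 1×ALU +2rd +1wr — yes → AL2|MU2|ME0|BR1|rd4|wr1
(2) want 1×ALU +2rd +1wr — WAW → AL2|MU2|ME0|BR1|rd4|wr1
(3) want 1×BR +0rd +0wr — yes → AL2|MU2|ME0|BR0|rd4|wr1
(4) want 1×ALU +2rd +1wr — yes → AL1|MU2|ME0|BR0|rd2|wr0
(5) want 1×MEM +2rd +0wr — FU → AL1|MU2|ME0|BR0|rd2|wr0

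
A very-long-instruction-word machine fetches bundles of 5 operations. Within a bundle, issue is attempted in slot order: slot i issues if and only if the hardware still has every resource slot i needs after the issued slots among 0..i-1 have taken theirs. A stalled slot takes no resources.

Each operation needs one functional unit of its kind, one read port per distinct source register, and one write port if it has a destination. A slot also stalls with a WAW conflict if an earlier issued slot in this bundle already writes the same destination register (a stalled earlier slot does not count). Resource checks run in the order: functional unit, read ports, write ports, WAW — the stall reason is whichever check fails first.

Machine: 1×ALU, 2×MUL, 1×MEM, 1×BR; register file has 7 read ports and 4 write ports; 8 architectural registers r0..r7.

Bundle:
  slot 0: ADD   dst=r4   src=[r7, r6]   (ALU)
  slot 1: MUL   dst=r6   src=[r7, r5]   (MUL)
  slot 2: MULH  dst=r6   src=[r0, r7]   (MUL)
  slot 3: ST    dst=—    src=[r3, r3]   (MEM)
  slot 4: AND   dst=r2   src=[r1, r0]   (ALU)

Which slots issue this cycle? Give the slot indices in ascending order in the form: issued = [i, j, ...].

  0. ALU→r4 ⇒ go  {0A/2Mu/1Ld/1B | 5r 3w}
  1. MUL→r6 ⇒ go  {0A/1Mu/1Ld/1B | 3r 2w}
  2. MUL→r6 ⇒ no(WAW)  {0A/1Mu/1Ld/1B | 3r 2w}
  3. MEM ⇒ go  {0A/1Mu/0Ld/1B | 2r 2w}
  4. ALU→r2 ⇒ no(FU)  {0A/1Mu/0Ld/1B | 2r 2w}

issued = [0, 1, 3]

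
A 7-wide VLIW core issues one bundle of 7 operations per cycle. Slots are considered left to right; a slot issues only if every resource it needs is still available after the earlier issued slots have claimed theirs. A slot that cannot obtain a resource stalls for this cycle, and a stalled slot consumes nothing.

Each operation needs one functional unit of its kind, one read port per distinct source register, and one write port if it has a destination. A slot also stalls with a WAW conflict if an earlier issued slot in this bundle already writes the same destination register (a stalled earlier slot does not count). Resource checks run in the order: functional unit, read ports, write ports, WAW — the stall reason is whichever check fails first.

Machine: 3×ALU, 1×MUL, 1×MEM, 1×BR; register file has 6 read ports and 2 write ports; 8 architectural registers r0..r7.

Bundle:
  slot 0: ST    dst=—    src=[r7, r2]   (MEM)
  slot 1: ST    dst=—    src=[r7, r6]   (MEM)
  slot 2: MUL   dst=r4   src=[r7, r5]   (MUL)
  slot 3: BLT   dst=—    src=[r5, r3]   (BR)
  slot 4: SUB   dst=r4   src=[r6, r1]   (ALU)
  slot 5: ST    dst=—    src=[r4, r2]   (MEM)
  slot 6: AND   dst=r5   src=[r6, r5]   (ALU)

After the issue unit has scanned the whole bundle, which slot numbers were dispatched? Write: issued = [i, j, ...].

  0. MEM ⇒ go  {3A/1Mu/0Ld/1B | 4r 2w}
  1. MEM ⇒ no(FU)  {3A/1Mu/0Ld/1B | 4r 2w}
  2. MUL→r4 ⇒ go  {3A/0Mu/0Ld/1B | 2r 1w}
  3. BR ⇒ go  {3A/0Mu/0Ld/0B | 0r 1w}
  4. ALU→r4 ⇒ no(RD_PORT)  {3A/0Mu/0Ld/0B | 0r 1w}
  5. MEM ⇒ no(FU)  {3A/0Mu/0Ld/0B | 0r 1w}
  6. ALU→r5 ⇒ no(RD_PORT)  {3A/0Mu/0Ld/0B | 0r 1w}

issued = [0, 2, 3]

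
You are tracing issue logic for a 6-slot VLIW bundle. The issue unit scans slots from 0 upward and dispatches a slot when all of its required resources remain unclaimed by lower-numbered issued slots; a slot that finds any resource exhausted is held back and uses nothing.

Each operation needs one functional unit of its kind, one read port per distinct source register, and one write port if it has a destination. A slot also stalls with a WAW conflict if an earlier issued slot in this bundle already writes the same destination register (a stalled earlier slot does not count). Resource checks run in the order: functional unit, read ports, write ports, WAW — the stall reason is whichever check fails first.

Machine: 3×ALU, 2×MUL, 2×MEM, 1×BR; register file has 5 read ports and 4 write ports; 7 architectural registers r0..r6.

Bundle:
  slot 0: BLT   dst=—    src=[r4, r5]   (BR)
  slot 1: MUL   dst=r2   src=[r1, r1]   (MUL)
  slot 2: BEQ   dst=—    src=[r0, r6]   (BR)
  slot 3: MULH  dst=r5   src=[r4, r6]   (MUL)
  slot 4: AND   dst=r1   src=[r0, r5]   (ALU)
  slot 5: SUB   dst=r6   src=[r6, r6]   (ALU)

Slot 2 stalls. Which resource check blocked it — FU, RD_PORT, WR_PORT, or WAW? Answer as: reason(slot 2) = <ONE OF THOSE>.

reason(slot 2) = FU

slot 0 (BR): ISSUE — free A3,Mu2,Ld2,B0 rp3 wp4
slot 1 (MUL): ISSUE — free A3,Mu1,Ld2,B0 rp2 wp3
slot 2 (BR): stall FU — free A3,Mu1,Ld2,B0 rp2 wp3
slot 3 (MUL): ISSUE — free A3,Mu0,Ld2,B0 rp0 wp2
slot 4 (ALU): stall RD_PORT — free A3,Mu0,Ld2,B0 rp0 wp2
slot 5 (ALU): stall RD_PORT — free A3,Mu0,Ld2,B0 rp0 wp2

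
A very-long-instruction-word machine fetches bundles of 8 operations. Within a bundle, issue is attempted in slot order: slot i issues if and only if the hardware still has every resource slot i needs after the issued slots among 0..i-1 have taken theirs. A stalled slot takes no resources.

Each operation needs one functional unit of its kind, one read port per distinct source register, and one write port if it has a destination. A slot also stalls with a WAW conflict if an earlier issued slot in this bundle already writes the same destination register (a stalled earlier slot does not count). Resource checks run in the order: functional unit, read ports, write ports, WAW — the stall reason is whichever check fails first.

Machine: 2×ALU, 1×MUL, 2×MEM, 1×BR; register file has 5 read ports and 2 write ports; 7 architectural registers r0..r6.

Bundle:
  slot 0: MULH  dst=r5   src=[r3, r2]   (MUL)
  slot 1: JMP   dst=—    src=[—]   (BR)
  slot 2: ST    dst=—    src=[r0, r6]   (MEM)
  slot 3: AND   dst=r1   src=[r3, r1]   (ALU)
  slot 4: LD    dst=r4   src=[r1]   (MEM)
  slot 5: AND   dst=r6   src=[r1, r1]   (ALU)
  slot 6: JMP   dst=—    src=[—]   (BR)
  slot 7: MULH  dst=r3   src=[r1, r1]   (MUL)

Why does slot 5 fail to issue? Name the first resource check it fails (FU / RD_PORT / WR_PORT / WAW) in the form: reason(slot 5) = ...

  0. MUL→r5 ⇒ go  {2A/0Mu/2Ld/1B | 3r 1w}
  1. BR ⇒ go  {2A/0Mu/2Ld/0B | 3r 1w}
  2. MEM ⇒ go  {2A/0Mu/1Ld/0B | 1r 1w}
  3. ALU→r1 ⇒ no(RD_PORT)  {2A/0Mu/1Ld/0B | 1r 1w}
  4. MEM→r4 ⇒ go  {2A/0Mu/0Ld/0B | 0r 0w}
  5. ALU→r6 ⇒ no(RD_PORT)  {2A/0Mu/0Ld/0B | 0r 0w}
  6. BR ⇒ no(FU)  {2A/0Mu/0Ld/0B | 0r 0w}
  7. MUL→r3 ⇒ no(FU)  {2A/0Mu/0Ld/0B | 0r 0w}

reason(slot 5) = RD_PORT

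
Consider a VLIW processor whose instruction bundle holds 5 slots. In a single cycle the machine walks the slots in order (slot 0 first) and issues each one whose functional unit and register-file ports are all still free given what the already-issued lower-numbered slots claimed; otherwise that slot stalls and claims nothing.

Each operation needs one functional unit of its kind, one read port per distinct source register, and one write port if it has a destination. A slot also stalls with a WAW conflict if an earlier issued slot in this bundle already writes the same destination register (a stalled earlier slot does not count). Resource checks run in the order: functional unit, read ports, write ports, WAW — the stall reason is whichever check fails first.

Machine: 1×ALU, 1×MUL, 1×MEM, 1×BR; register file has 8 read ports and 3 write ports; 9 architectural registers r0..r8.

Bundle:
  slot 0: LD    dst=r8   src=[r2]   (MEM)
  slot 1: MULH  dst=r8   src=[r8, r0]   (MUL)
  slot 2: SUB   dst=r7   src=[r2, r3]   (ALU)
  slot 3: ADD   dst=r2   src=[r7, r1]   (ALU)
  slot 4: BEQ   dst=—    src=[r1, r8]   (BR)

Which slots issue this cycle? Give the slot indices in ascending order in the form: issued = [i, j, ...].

issued = [0, 2, 4]

  0. MEM→r8 ⇒ go  {1A/1Mu/0Ld/1B | 7r 2w}
  1. MUL→r8 ⇒ no(WAW)  {1A/1Mu/0Ld/1B | 7r 2w}
  2. ALU→r7 ⇒ go  {0A/1Mu/0Ld/1B | 5r 1w}
  3. ALU→r2 ⇒ no(FU)  {0A/1Mu/0Ld/1B | 5r 1w}
  4. BR ⇒ go  {0A/1Mu/0Ld/0B | 3r 1w}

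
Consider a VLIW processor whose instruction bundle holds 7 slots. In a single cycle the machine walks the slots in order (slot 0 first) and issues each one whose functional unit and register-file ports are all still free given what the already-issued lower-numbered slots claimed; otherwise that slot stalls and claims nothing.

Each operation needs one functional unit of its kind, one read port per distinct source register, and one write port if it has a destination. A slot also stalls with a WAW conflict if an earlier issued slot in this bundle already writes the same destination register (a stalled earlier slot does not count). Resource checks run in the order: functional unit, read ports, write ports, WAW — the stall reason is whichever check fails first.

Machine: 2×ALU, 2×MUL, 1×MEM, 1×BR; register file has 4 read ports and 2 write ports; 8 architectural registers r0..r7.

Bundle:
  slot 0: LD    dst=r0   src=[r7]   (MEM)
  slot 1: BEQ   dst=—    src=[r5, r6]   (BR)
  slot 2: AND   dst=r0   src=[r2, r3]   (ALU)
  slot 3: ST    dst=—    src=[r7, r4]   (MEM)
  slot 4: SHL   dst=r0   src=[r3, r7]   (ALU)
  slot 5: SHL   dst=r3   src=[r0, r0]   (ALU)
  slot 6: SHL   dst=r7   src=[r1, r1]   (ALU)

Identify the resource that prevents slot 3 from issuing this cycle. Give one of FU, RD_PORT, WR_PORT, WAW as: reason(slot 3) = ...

slot 0 (MEM): ISSUE — free A2,Mu2,Ld0,B1 rp3 wp1
slot 1 (BR): ISSUE — free A2,Mu2,Ld0,B0 rp1 wp1
slot 2 (ALU): stall RD_PORT — free A2,Mu2,Ld0,B0 rp1 wp1
slot 3 (MEM): stall FU — free A2,Mu2,Ld0,B0 rp1 wp1
slot 4 (ALU): stall RD_PORT — free A2,Mu2,Ld0,B0 rp1 wp1
slot 5 (ALU): ISSUE — free A1,Mu2,Ld0,B0 rp0 wp0
slot 6 (ALU): stall RD_PORT — free A1,Mu2,Ld0,B0 rp0 wp0

reason(slot 3) = FU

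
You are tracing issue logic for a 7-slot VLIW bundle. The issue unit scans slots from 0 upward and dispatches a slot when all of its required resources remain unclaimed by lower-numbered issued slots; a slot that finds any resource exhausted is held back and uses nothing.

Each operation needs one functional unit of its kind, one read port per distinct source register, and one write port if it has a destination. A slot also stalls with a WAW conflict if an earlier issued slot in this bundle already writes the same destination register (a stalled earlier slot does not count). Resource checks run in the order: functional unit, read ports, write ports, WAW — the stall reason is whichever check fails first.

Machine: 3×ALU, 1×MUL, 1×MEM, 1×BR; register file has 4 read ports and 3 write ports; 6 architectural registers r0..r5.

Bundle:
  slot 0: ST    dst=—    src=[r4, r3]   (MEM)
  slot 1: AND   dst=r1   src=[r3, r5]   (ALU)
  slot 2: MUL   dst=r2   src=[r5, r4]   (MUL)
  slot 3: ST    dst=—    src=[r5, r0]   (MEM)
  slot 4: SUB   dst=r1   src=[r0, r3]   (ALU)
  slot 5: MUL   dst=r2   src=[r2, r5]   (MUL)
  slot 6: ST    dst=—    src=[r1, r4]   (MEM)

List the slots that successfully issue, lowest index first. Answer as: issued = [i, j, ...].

  0. MEM ⇒ go  {3A/1Mu/0Ld/1B | 2r 3w}
  1. ALU→r1 ⇒ go  {2A/1Mu/0Ld/1B | 0r 2w}
  2. MUL→r2 ⇒ no(RD_PORT)  {2A/1Mu/0Ld/1B | 0r 2w}
  3. MEM ⇒ no(FU)  {2A/1Mu/0Ld/1B | 0r 2w}
  4. ALU→r1 ⇒ no(RD_PORT)  {2A/1Mu/0Ld/1B | 0r 2w}
  5. MUL→r2 ⇒ no(RD_PORT)  {2A/1Mu/0Ld/1B | 0r 2w}
  6. MEM ⇒ no(FU)  {2A/1Mu/0Ld/1B | 0r 2w}

issued = [0, 1]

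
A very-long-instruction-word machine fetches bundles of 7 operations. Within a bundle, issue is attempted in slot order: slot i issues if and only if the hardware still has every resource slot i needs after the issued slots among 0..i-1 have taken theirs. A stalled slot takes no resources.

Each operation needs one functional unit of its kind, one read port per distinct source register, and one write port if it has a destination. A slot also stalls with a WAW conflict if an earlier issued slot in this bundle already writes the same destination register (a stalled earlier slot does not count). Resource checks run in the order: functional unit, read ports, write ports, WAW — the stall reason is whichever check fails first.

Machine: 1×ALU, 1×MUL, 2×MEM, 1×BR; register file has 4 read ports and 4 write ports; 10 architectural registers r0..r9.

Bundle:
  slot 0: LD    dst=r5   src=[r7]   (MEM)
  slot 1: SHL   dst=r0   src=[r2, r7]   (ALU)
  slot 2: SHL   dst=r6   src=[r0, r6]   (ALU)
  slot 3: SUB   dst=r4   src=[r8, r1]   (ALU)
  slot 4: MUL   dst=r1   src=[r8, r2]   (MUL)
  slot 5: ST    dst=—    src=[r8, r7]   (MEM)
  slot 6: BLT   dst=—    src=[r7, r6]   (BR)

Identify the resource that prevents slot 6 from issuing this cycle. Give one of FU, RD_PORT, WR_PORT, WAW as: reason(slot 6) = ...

reason(slot 6) = RD_PORT

slot 0 (MEM): ISSUE — free A1,Mu1,Ld1,B1 rp3 wp3
slot 1 (ALU): ISSUE — free A0,Mu1,Ld1,B1 rp1 wp2
slot 2 (ALU): stall FU — free A0,Mu1,Ld1,B1 rp1 wp2
slot 3 (ALU): stall FU — free A0,Mu1,Ld1,B1 rp1 wp2
slot 4 (MUL): stall RD_PORT — free A0,Mu1,Ld1,B1 rp1 wp2
slot 5 (MEM): stall RD_PORT — free A0,Mu1,Ld1,B1 rp1 wp2
slot 6 (BR): stall RD_PORT — free A0,Mu1,Ld1,B1 rp1 wp2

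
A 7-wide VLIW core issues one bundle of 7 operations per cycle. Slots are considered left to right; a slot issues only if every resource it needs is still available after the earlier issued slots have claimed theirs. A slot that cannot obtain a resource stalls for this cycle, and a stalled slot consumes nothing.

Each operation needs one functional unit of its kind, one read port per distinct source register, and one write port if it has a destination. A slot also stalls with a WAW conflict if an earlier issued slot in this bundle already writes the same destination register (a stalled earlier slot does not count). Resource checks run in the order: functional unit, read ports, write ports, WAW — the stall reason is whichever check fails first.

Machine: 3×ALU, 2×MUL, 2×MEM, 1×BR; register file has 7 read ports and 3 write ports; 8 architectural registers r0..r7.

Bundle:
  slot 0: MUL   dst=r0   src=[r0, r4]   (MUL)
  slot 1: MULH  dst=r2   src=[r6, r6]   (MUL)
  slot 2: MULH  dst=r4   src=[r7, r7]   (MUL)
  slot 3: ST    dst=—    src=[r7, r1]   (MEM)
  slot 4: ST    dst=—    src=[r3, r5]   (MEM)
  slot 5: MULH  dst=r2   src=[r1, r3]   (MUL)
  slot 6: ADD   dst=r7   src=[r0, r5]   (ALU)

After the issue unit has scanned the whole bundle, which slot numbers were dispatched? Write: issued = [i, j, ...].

issued = [0, 1, 3, 4]

[0] MUL needs rd=2 wr=1: ok; after: ALU=3 MUL=1 MEM=2 BR=1, R=5, W=2
[1] MUL needs rd=1 wr=1: ok; after: ALU=3 MUL=0 MEM=2 BR=1, R=4, W=1
[2] MUL needs rd=1 wr=1: FU; after: ALU=3 MUL=0 MEM=2 BR=1, R=4, W=1
[3] MEM needs rd=2 wr=0: ok; after: ALU=3 MUL=0 MEM=1 BR=1, R=2, W=1
[4] MEM needs rd=2 wr=0: ok; after: ALU=3 MUL=0 MEM=0 BR=1, R=0, W=1
[5] MUL needs rd=2 wr=1: FU; after: ALU=3 MUL=0 MEM=0 BR=1, R=0, W=1
[6] ALU needs rd=2 wr=1: RD_PORT; after: ALU=3 MUL=0 MEM=0 BR=1, R=0, W=1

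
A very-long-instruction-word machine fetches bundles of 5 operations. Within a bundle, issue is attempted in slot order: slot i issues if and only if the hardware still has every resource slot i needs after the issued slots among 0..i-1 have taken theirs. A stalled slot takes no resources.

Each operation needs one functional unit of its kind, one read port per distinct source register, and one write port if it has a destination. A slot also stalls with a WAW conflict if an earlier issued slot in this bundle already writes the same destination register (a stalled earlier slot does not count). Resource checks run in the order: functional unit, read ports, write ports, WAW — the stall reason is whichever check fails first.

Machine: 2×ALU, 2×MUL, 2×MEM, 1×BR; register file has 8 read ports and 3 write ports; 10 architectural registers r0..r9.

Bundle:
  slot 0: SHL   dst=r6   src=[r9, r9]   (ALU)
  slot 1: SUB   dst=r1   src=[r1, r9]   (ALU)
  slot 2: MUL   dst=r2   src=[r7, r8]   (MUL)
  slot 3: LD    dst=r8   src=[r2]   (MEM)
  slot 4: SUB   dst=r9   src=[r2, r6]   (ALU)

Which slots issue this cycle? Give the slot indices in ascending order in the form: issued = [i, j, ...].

issued = [0, 1, 2]

(0) want 1×ALU +1rd +1wr — yes → AL1|MU2|ME2|BR1|rd7|wr2
(1) want 1×ALU +2rd +1wr — yes → AL0|MU2|ME2|BR1|rd5|wr1
(2) want 1×MUL +2rd +1wr — yes → AL0|MU1|ME2|BR1|rd3|wr0
(3) want 1×MEM +1rd +1wr — WR_PORT → AL0|MU1|ME2|BR1|rd3|wr0
(4) want 1×ALU +2rd +1wr — FU → AL0|MU1|ME2|BR1|rd3|wr0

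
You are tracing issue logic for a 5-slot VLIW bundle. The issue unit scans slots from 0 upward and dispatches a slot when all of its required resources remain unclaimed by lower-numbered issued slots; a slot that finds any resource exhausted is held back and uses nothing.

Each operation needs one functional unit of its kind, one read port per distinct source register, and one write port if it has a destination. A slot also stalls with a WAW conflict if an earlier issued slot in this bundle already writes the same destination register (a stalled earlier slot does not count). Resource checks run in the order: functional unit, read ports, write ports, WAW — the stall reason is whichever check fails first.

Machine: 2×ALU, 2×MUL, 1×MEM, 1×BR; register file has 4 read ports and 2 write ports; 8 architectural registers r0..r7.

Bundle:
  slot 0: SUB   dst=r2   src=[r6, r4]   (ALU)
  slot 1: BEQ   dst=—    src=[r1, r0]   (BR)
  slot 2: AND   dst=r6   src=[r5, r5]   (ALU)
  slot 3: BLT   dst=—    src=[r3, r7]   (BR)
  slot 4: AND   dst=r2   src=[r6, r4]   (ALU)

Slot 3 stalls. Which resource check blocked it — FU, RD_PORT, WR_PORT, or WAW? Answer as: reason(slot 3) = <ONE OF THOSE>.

(0) want 1×ALU +2rd +1wr — yes → AL1|MU2|ME1|BR1|rd2|wr1
(1) want 1×BR +2rd +0wr — yes → AL1|MU2|ME1|BR0|rd0|wr1
(2) want 1×ALU +1rd +1wr — RD_PORT → AL1|MU2|ME1|BR0|rd0|wr1
(3) want 1×BR +2rd +0wr — FU → AL1|MU2|ME1|BR0|rd0|wr1
(4) want 1×ALU +2rd +1wr — RD_PORT → AL1|MU2|ME1|BR0|rd0|wr1

reason(slot 3) = FU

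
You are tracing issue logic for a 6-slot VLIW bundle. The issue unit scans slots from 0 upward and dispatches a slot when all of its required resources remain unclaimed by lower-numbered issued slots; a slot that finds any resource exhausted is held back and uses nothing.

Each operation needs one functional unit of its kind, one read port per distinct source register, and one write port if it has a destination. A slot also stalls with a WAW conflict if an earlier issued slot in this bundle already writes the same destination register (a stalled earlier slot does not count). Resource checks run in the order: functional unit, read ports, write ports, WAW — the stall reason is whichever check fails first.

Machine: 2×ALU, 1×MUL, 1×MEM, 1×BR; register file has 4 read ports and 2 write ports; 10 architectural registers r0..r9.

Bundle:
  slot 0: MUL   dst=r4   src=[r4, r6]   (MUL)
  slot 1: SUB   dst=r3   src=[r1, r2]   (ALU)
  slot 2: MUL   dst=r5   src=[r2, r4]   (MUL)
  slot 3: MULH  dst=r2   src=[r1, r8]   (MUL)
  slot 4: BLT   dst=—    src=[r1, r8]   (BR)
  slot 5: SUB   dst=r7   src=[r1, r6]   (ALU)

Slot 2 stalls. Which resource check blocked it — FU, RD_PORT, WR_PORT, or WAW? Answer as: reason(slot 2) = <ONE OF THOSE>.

#0 MUL src=r4,r6 dispatched  <A:2 Mu:0 Ld:1 B:1 rd:2 wr:1>
#1 ALU src=r1,r2 dispatched  <A:1 Mu:0 Ld:1 B:1 rd:0 wr:0>
#2 MUL src=r2,r4 held:FU  <A:1 Mu:0 Ld:1 B:1 rd:0 wr:0>
#3 MUL src=r1,r8 held:FU  <A:1 Mu:0 Ld:1 B:1 rd:0 wr:0>
#4 BR src=r1,r8 held:RD_PORT  <A:1 Mu:0 Ld:1 B:1 rd:0 wr:0>
#5 ALU src=r1,r6 held:RD_PORT  <A:1 Mu:0 Ld:1 B:1 rd:0 wr:0>

reason(slot 2) = FU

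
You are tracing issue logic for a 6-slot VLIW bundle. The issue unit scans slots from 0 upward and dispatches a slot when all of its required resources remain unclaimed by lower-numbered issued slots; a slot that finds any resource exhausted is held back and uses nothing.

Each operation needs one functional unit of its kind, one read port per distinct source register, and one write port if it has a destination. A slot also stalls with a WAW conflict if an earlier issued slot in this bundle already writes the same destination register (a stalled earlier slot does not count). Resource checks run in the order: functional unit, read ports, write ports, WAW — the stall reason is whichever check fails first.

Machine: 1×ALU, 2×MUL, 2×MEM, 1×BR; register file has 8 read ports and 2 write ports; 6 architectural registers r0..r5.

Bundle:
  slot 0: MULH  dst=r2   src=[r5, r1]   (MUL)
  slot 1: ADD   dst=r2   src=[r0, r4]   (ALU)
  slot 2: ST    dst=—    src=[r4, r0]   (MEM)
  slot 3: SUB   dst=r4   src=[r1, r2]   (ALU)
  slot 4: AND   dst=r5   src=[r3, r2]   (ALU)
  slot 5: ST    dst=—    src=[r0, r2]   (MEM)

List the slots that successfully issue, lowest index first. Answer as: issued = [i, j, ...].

#0 MUL src=r5,r1 dispatched  <A:1 Mu:1 Ld:2 B:1 rd:6 wr:1>
#1 ALU src=r0,r4 held:WAW  <A:1 Mu:1 Ld:2 B:1 rd:6 wr:1>
#2 MEM src=r4,r0 dispatched  <A:1 Mu:1 Ld:1 B:1 rd:4 wr:1>
#3 ALU src=r1,r2 dispatched  <A:0 Mu:1 Ld:1 B:1 rd:2 wr:0>
#4 ALU src=r3,r2 held:FU  <A:0 Mu:1 Ld:1 B:1 rd:2 wr:0>
#5 MEM src=r0,r2 dispatched  <A:0 Mu:1 Ld:0 B:1 rd:0 wr:0>

issued = [0, 2, 3, 5]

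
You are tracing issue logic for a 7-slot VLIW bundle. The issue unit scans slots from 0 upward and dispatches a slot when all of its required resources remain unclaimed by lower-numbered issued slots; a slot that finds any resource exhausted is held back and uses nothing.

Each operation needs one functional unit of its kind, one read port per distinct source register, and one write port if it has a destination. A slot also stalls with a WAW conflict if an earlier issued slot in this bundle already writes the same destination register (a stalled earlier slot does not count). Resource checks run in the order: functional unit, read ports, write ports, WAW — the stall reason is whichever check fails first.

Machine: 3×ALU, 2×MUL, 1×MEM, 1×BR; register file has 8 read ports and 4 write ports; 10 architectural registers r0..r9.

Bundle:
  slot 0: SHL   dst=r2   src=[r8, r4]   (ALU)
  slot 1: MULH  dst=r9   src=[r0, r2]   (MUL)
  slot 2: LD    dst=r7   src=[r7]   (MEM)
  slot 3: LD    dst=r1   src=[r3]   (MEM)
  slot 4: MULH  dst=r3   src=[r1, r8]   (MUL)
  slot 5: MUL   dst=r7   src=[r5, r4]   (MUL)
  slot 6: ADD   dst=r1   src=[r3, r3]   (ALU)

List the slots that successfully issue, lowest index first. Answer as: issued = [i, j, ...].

#0 ALU src=r8,r4 dispatched  <A:2 Mu:2 Ld:1 B:1 rd:6 wr:3>
#1 MUL src=r0,r2 dispatched  <A:2 Mu:1 Ld:1 B:1 rd:4 wr:2>
#2 MEM src=r7 dispatched  <A:2 Mu:1 Ld:0 B:1 rd:3 wr:1>
#3 MEM src=r3 held:FU  <A:2 Mu:1 Ld:0 B:1 rd:3 wr:1>
#4 MUL src=r1,r8 dispatched  <A:2 Mu:0 Ld:0 B:1 rd:1 wr:0>
#5 MUL src=r5,r4 held:FU  <A:2 Mu:0 Ld:0 B:1 rd:1 wr:0>
#6 ALU src=r3,r3 held:WR_PORT  <A:2 Mu:0 Ld:0 B:1 rd:1 wr:0>

issued = [0, 1, 2, 4]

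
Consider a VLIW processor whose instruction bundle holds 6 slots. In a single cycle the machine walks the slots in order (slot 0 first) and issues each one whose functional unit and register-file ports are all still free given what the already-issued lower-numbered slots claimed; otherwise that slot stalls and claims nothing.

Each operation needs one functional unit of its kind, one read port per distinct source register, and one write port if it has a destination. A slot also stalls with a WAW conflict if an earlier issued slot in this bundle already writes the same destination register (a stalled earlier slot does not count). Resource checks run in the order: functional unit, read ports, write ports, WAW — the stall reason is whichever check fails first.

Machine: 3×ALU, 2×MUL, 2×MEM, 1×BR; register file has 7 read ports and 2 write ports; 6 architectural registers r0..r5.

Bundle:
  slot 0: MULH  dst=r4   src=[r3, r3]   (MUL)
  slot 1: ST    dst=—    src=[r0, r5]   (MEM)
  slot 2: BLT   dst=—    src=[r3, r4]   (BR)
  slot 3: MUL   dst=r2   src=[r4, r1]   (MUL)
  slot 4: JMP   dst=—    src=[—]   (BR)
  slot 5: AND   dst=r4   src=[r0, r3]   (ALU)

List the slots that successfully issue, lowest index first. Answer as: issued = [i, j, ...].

  0. MUL→r4 ⇒ go  {3A/1Mu/2Ld/1B | 6r 1w}
  1. MEM ⇒ go  {3A/1Mu/1Ld/1B | 4r 1w}
  2. BR ⇒ go  {3A/1Mu/1Ld/0B | 2r 1w}
  3. MUL→r2 ⇒ go  {3A/0Mu/1Ld/0B | 0r 0w}
  4. BR ⇒ no(FU)  {3A/0Mu/1Ld/0B | 0r 0w}
  5. ALU→r4 ⇒ no(RD_PORT)  {3A/0Mu/1Ld/0B | 0r 0w}

issued = [0, 1, 2, 3]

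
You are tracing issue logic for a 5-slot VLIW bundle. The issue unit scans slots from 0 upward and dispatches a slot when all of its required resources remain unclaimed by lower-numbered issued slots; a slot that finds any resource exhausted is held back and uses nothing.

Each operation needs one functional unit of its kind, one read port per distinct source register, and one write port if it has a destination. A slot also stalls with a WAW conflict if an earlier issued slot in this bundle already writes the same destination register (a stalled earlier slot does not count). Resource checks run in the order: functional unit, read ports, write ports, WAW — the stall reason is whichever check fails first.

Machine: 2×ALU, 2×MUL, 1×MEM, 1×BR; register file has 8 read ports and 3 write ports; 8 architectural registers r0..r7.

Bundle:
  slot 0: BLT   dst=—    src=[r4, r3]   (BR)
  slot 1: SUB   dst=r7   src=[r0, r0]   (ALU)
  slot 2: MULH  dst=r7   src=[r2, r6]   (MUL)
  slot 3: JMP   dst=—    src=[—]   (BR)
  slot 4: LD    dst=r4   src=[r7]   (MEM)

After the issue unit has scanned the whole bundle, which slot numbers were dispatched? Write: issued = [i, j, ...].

issued = [0, 1, 4]

  0. BR ⇒ go  {2A/2Mu/1Ld/0B | 6r 3w}
  1. ALU→r7 ⇒ go  {1A/2Mu/1Ld/0B | 5r 2w}
  2. MUL→r7 ⇒ no(WAW)  {1A/2Mu/1Ld/0B | 5r 2w}
  3. BR ⇒ no(FU)  {1A/2Mu/1Ld/0B | 5r 2w}
  4. MEM→r4 ⇒ go  {1A/2Mu/0Ld/0B | 4r 1w}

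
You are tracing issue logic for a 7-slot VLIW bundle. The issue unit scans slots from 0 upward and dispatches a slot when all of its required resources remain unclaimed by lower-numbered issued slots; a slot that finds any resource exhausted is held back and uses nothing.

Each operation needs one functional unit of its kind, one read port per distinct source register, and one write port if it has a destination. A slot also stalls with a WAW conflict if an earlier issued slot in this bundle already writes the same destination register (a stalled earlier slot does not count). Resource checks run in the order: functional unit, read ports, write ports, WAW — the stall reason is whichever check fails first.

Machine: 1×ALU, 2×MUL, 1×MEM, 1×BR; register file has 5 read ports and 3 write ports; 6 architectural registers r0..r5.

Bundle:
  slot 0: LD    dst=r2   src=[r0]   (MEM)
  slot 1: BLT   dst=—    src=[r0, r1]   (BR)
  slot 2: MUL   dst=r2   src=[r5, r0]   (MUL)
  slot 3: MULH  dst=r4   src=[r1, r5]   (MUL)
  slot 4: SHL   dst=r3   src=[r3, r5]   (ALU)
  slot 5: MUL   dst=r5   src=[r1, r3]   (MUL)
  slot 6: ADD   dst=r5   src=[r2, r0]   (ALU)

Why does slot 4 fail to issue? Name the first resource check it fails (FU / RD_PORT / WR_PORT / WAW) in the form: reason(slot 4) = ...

reason(slot 4) = RD_PORT

slot 0 (MEM): ISSUE — free A1,Mu2,Ld0,B1 rp4 wp2
slot 1 (BR): ISSUE — free A1,Mu2,Ld0,B0 rp2 wp2
slot 2 (MUL): stall WAW — free A1,Mu2,Ld0,B0 rp2 wp2
slot 3 (MUL): ISSUE — free A1,Mu1,Ld0,B0 rp0 wp1
slot 4 (ALU): stall RD_PORT — free A1,Mu1,Ld0,B0 rp0 wp1
slot 5 (MUL): stall RD_PORT — free A1,Mu1,Ld0,B0 rp0 wp1
slot 6 (ALU): stall RD_PORT — free A1,Mu1,Ld0,B0 rp0 wp1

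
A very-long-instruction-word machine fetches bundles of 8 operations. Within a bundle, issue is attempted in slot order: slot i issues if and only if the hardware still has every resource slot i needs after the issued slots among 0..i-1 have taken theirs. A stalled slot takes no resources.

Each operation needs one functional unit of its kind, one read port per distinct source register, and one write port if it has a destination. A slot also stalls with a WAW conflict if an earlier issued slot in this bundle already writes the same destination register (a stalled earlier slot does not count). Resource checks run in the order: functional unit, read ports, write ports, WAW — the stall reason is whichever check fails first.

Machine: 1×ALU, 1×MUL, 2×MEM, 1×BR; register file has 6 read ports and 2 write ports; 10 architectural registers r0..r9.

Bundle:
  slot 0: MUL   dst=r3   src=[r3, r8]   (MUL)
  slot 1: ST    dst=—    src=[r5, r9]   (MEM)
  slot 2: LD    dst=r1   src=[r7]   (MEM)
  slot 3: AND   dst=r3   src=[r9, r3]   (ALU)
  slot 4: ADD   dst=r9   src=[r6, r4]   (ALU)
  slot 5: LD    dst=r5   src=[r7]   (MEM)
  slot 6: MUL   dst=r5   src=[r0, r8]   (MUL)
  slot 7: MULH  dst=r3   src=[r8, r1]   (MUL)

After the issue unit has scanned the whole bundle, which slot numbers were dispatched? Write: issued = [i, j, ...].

issued = [0, 1, 2]

[0] MUL needs rd=2 wr=1: ok; after: ALU=1 MUL=0 MEM=2 BR=1, R=4, W=1
[1] MEM needs rd=2 wr=0: ok; after: ALU=1 MUL=0 MEM=1 BR=1, R=2, W=1
[2] MEM needs rd=1 wr=1: ok; after: ALU=1 MUL=0 MEM=0 BR=1, R=1, W=0
[3] ALU needs rd=2 wr=1: RD_PORT; after: ALU=1 MUL=0 MEM=0 BR=1, R=1, W=0
[4] ALU needs rd=2 wr=1: RD_PORT; after: ALU=1 MUL=0 MEM=0 BR=1, R=1, W=0
[5] MEM needs rd=1 wr=1: FU; after: ALU=1 MUL=0 MEM=0 BR=1, R=1, W=0
[6] MUL needs rd=2 wr=1: FU; after: ALU=1 MUL=0 MEM=0 BR=1, R=1, W=0
[7] MUL needs rd=2 wr=1: FU; after: ALU=1 MUL=0 MEM=0 BR=1, R=1, W=0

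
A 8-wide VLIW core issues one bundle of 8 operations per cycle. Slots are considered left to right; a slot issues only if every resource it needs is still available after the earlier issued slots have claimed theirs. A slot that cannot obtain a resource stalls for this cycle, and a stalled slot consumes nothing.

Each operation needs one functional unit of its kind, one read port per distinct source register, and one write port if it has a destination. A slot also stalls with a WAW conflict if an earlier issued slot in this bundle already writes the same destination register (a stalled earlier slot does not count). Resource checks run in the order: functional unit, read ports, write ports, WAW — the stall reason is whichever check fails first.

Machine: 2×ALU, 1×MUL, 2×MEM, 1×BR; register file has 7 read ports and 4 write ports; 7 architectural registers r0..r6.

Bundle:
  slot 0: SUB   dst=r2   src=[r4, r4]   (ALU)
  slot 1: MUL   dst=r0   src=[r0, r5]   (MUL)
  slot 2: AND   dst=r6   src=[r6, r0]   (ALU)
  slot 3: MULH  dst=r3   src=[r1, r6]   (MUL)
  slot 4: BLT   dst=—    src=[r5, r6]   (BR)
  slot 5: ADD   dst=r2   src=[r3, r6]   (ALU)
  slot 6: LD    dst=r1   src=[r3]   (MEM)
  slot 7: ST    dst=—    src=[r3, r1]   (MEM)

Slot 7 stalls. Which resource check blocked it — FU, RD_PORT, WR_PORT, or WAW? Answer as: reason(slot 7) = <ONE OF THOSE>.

(0) want 1×ALU +1rd +1wr — yes → AL1|MU1|ME2|BR1|rd6|wr3
(1) want 1×MUL +2rd +1wr — yes → AL1|MU0|ME2|BR1|rd4|wr2
(2) want 1×ALU +2rd +1wr — yes → AL0|MU0|ME2|BR1|rd2|wr1
(3) want 1×MUL +2rd +1wr — FU → AL0|MU0|ME2|BR1|rd2|wr1
(4) want 1×BR +2rd +0wr — yes → AL0|MU0|ME2|BR0|rd0|wr1
(5) want 1×ALU +2rd +1wr — FU → AL0|MU0|ME2|BR0|rd0|wr1
(6) want 1×MEM +1rd +1wr — RD_PORT → AL0|MU0|ME2|BR0|rd0|wr1
(7) want 1×MEM +2rd +0wr — RD_PORT → AL0|MU0|ME2|BR0|rd0|wr1

reason(slot 7) = RD_PORT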